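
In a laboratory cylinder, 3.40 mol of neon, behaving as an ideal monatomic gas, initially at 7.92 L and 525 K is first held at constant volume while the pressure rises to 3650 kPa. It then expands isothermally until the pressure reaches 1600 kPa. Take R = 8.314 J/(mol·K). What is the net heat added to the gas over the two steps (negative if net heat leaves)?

44900 J

P₁ = nRT₁/V₁ = 3.40×8.314×525/7.92 = 1870 kPa.
Step 1 — Isochoric: V stays 7.92 L; P/T = const ⇒ T₂ = 1020 K, P₂ = 3650 kPa.
W = 0 (no volume change).
ΔU = nCvΔT = 3.40×12.5×(1020−525) = 21100 J.
Q = ΔU = 21100 J.
State after step 1: P = 3650 kPa, V = 7.92 L, T = 1020 K.
Step 2 — Isothermal: T stays 1020 K; PV = const ⇒ V₂ = 18.1 L, P₂ = 1600 kPa.
ΔU = 0 (ideal gas, T constant).
W = nRT ln(V₂/V₁) = 3.40×8.314×1020×ln(2.28) = 23800 J.
Q = ΔU + W = 23800 J.
Net over both steps: W = 23800 J, Q = 44900 J, ΔU = 21100 J.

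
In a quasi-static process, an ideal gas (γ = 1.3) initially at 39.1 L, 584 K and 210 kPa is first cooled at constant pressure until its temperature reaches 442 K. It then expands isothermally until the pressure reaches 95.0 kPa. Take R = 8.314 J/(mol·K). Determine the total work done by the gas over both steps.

2930 J

n = P₁V₁/(RT₁) = 210×39.1/(8.314×584) = 1.69 mol.
Step 1 — Isobaric: P stays 210 kPa; V/T = const ⇒ T₂ = 442 K, V₂ = 29.6 L.
W = PΔV = 210×(29.6−39.1) kPa·L = -2000 J.
ΔU = nCvΔT = 1.69×27.7×(442−584) = -6660 J.
Q = ΔU + W = nCpΔT = -8650 J.
State after step 1: P = 210 kPa, V = 29.6 L, T = 442 K.
Step 2 — Isothermal: T stays 442 K; PV = const ⇒ V₂ = 65.4 L, P₂ = 95.0 kPa.
ΔU = 0 (ideal gas, T constant).
W = nRT ln(V₂/V₁) = 1.69×8.314×442×ln(2.21) = 4930 J.
Q = ΔU + W = 4930 J.
Net over both steps: W = 2930 J, Q = -3720 J, ΔU = -6660 J.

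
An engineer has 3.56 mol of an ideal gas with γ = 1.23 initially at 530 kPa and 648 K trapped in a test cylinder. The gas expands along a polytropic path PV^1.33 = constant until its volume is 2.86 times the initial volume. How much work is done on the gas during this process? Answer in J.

-17000 J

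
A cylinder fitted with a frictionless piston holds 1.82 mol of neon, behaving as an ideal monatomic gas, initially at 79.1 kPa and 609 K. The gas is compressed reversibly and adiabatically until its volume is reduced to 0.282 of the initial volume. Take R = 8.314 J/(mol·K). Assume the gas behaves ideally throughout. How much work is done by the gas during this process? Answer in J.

V₁ = nRT₁/P₁ = 1.82×8.314×609/79.1 = 116 L.
Adiabatic: TV^(γ−1) = const ⇒ T₂ = 609×(3.55)^0.667 = 1420 K; PV^γ = const ⇒ P₂ = 652 kPa.
ΔU = nCvΔT = 1.82×12.5×(1420−609) = 18300 J.
Q = 0 for an adiabatic process, so W = −ΔU = -18300 J.

-18300 J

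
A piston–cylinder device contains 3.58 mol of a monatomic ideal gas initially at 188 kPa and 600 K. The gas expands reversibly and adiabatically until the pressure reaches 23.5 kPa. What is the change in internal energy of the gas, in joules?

-15100 J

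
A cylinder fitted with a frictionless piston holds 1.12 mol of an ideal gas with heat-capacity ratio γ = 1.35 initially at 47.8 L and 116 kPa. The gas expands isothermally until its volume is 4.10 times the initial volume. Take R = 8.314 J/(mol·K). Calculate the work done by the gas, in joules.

7820 J

T₁ = P₁V₁/(nR) = 116×47.8/(1.12×8.314) = 595 K.
Isothermal: T stays 595 K; PV = const ⇒ V₂ = 196 L, P₂ = 28.3 kPa.
W = nRT ln(V₂/V₁) = 1.12×8.314×595×ln(4.10) = 7820 J.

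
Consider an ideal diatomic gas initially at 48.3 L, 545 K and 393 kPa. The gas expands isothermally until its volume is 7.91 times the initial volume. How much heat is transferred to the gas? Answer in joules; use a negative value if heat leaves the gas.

39300 J

n = P₁V₁/(RT₁) = 393×48.3/(8.314×545) = 4.19 mol.
Isothermal: T stays 545 K; PV = const ⇒ V₂ = 382 L, P₂ = 49.7 kPa.
ΔU = 0 (ideal gas, T constant).
W = nRT ln(V₂/V₁) = 4.19×8.314×545×ln(7.91) = 39300 J.
Q = ΔU + W = 39300 J.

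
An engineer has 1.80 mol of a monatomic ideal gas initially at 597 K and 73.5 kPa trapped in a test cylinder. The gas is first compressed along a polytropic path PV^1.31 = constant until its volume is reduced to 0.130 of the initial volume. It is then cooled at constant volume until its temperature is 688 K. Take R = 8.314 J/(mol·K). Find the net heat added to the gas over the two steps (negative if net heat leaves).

V₁ = nRT₁/P₁ = 1.80×8.314×597/73.5 = 122 L.
Step 1 — Polytropic n=1.31: T₂ = T₁(V₁/V₂)^(n−1) = 597×(7.69)^0.31 = 1120 K; P₂ = P₁(V₁/V₂)^n = 1060 kPa.
W = (P₁V₁−P₂V₂)/(n−1) = (73.5×122−1060×15.8)/0.31 = -25400 J.
ΔU = nCvΔT = 1.80×12.5×(1120−597) = 11800 J.
Q = ΔU + W = -13600 J.
State after step 1: P = 1060 kPa, V = 15.8 L, T = 1120 K.
Step 2 — Isochoric: V stays 15.8 L; P/T = const ⇒ T₂ = 688 K, P₂ = 652 kPa.
W = 0 (no volume change).
ΔU = nCvΔT = 1.80×12.5×(688−1120) = -9780 J.
Q = ΔU = -9780 J.
Net over both steps: W = -25400 J, Q = -23400 J, ΔU = 2040 J.

-23400 J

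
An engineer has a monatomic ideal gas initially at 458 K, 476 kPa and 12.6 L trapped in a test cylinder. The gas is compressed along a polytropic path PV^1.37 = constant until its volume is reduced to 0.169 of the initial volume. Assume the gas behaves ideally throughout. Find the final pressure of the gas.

Polytropic n=1.37: T₂ = T₁(V₁/V₂)^(n−1) = 458×(5.92)^0.37 = 884 K; P₂ = P₁(V₁/V₂)^n = 5440 kPa.

5440 kPa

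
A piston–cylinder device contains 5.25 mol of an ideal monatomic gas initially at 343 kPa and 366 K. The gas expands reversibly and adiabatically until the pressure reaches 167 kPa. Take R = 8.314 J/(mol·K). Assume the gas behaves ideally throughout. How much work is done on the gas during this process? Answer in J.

V₁ = nRT₁/P₁ = 5.25×8.314×366/343 = 46.6 L.
Adiabatic: T₂/T₁ = (P₂/P₁)^((γ−1)/γ) ⇒ T₂ = 366×(0.487)^0.400 = 274 K; V₂ = 71.7 L.
ΔU = nCvΔT = 5.25×12.5×(274−366) = -5990 J.
Q = 0 for an adiabatic process, so W = −ΔU = 5990 J.
Work done on the gas = −W_by = -5990 J.

-5990 J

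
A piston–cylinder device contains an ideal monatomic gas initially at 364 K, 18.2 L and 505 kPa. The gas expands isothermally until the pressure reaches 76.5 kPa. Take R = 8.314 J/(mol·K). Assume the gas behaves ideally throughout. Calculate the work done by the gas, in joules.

n = P₁V₁/(RT₁) = 505×18.2/(8.314×364) = 3.04 mol.
Isothermal: T stays 364 K; PV = const ⇒ V₂ = 120 L, P₂ = 76.5 kPa.
W = nRT ln(V₂/V₁) = 3.04×8.314×364×ln(6.60) = 17300 J.

17300 J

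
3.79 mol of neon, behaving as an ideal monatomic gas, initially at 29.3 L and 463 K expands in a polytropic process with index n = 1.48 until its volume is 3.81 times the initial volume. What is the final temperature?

244 K

P₁ = nRT₁/V₁ = 3.79×8.314×463/29.3 = 498 kPa.
Polytropic n=1.48: T₂ = T₁(V₁/V₂)^(n−1) = 463×(0.262)^0.48 = 244 K; P₂ = P₁(V₁/V₂)^n = 68.8 kPa.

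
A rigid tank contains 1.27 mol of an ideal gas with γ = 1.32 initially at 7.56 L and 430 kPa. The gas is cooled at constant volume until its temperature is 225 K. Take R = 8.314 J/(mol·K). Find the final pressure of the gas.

314 kPa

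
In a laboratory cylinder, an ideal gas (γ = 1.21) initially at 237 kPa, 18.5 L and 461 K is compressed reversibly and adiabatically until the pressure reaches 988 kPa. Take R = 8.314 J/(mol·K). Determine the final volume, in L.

5.69 L

Adiabatic: T₂/T₁ = (P₂/P₁)^((γ−1)/γ) ⇒ T₂ = 461×(4.17)^0.174 = 591 K; V₂ = 5.69 L.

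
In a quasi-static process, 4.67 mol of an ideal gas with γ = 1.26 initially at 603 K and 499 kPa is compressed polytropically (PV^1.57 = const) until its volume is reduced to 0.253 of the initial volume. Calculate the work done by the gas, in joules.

-48800 J

V₁ = nRT₁/P₁ = 4.67×8.314×603/499 = 46.9 L.
Polytropic n=1.57: T₂ = T₁(V₁/V₂)^(n−1) = 603×(3.95)^0.57 = 1320 K; P₂ = P₁(V₁/V₂)^n = 4320 kPa.
W = (P₁V₁−P₂V₂)/(n−1) = (499×46.9−4320×11.9)/0.57 = -48800 J.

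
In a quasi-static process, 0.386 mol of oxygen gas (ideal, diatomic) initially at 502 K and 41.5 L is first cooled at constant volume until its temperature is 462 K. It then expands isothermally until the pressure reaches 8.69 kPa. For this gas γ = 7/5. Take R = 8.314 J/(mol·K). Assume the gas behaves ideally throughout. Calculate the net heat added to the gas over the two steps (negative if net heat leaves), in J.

P₁ = nRT₁/V₁ = 0.386×8.314×502/41.5 = 38.8 kPa.
Step 1 — Isochoric: V stays 41.5 L; P/T = const ⇒ T₂ = 462 K, P₂ = 35.7 kPa.
W = 0 (no volume change).
ΔU = nCvΔT = 0.386×20.8×(462−502) = -321 J.
Q = ΔU = -321 J.
State after step 1: P = 35.7 kPa, V = 41.5 L, T = 462 K.
Step 2 — Isothermal: T stays 462 K; PV = const ⇒ V₂ = 171 L, P₂ = 8.69 kPa.
ΔU = 0 (ideal gas, T constant).
W = nRT ln(V₂/V₁) = 0.386×8.314×462×ln(4.11) = 2100 J.
Q = ΔU + W = 2100 J.
Net over both steps: W = 2100 J, Q = 1780 J, ΔU = -321 J.

1780 J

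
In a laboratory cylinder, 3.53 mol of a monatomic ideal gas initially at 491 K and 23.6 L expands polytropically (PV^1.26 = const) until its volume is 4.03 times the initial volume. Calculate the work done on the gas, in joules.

-16800 J

P₁ = nRT₁/V₁ = 3.53×8.314×491/23.6 = 611 kPa.
Polytropic n=1.26: T₂ = T₁(V₁/V₂)^(n−1) = 491×(0.248)^0.26 = 342 K; P₂ = P₁(V₁/V₂)^n = 105 kPa.
W = (P₁V₁−P₂V₂)/(n−1) = (611×23.6−105×95.1)/0.26 = 16800 J.
Work done on the gas = −W_by = -16800 J.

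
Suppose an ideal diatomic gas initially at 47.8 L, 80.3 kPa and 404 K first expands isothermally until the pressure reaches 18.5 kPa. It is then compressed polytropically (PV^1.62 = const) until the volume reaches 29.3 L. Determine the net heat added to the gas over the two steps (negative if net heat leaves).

13700 J

n = P₁V₁/(RT₁) = 80.3×47.8/(8.314×404) = 1.14 mol.
Step 1 — Isothermal: T stays 404 K; PV = const ⇒ V₂ = 207 L, P₂ = 18.5 kPa.
ΔU = 0 (ideal gas, T constant).
W = nRT ln(V₂/V₁) = 1.14×8.314×404×ln(4.34) = 5630 J.
Q = ΔU + W = 5630 J.
State after step 1: P = 18.5 kPa, V = 207 L, T = 404 K.
Step 2 — Polytropic n=1.62: T₂ = T₁(V₁/V₂)^(n−1) = 404×(7.08)^0.62 = 1360 K; P₂ = P₁(V₁/V₂)^n = 441 kPa.
W = (P₁V₁−P₂V₂)/(n−1) = (18.5×207−441×29.3)/0.62 = -14600 J.
ΔU = nCvΔT = 1.14×20.8×(1360−404) = 22700 J.
Q = ΔU + W = 8050 J.
Net over both steps: W = -9010 J, Q = 13700 J, ΔU = 22700 J.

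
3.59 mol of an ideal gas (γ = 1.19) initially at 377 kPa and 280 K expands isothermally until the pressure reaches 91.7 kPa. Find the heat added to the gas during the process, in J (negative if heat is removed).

11800 J

V₁ = nRT₁/P₁ = 3.59×8.314×280/377 = 22.2 L.
Isothermal: T stays 280 K; PV = const ⇒ V₂ = 91.1 L, P₂ = 91.7 kPa.
ΔU = 0 (ideal gas, T constant).
W = nRT ln(V₂/V₁) = 3.59×8.314×280×ln(4.11) = 11800 J.
Q = ΔU + W = 11800 J.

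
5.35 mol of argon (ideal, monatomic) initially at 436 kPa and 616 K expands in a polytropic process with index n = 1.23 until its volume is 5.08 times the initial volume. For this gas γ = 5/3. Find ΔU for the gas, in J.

-12800 J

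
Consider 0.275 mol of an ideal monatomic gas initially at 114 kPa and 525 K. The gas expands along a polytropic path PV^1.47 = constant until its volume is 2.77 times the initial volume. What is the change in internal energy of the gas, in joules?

-685 J

V₁ = nRT₁/P₁ = 0.275×8.314×525/114 = 10.5 L.
Polytropic n=1.47: T₂ = T₁(V₁/V₂)^(n−1) = 525×(0.361)^0.47 = 325 K; P₂ = P₁(V₁/V₂)^n = 25.5 kPa.
For an ideal gas ΔU = nCvΔT with Cv = (3/2)R = 12.5 J/(mol·K).
ΔU = 0.275×12.5×(325−525) = -685 J.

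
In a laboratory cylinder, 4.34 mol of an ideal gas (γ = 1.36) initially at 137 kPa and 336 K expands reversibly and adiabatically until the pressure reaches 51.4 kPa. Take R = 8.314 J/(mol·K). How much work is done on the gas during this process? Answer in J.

V₁ = nRT₁/P₁ = 4.34×8.314×336/137 = 88.5 L.
Adiabatic: T₂/T₁ = (P₂/P₁)^((γ−1)/γ) ⇒ T₂ = 336×(0.375)^0.265 = 259 K; V₂ = 182 L.
ΔU = nCvΔT = 4.34×23.1×(259−336) = -7700 J.
Q = 0 for an adiabatic process, so W = −ΔU = 7700 J.
Work done on the gas = −W_by = -7700 J.

-7700 J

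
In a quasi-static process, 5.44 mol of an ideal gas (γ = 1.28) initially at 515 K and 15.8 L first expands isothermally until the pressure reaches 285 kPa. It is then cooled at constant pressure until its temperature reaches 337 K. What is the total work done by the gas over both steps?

30200 J

P₁ = nRT₁/V₁ = 5.44×8.314×515/15.8 = 1470 kPa.
Step 1 — Isothermal: T stays 515 K; PV = const ⇒ V₂ = 81.7 L, P₂ = 285 kPa.
ΔU = 0 (ideal gas, T constant).
W = nRT ln(V₂/V₁) = 5.44×8.314×515×ln(5.17) = 38300 J.
Q = ΔU + W = 38300 J.
State after step 1: P = 285 kPa, V = 81.7 L, T = 515 K.
Step 2 — Isobaric: P stays 285 kPa; V/T = const ⇒ T₂ = 337 K, V₂ = 53.5 L.
W = PΔV = 285×(53.5−81.7) kPa·L = -8050 J.
ΔU = nCvΔT = 5.44×29.7×(337−515) = -28800 J.
Q = ΔU + W = nCpΔT = -36800 J.
Net over both steps: W = 30200 J, Q = 1480 J, ΔU = -28800 J.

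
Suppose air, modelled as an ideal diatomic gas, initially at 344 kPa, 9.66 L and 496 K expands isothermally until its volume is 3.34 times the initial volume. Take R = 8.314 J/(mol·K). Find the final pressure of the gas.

Isothermal: T stays 496 K; PV = const ⇒ V₂ = 32.3 L, P₂ = 103 kPa.

103 kPa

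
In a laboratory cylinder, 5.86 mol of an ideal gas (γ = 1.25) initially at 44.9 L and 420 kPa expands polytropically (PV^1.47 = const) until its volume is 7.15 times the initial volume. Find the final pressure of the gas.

23.3 kPa

T₁ = P₁V₁/(nR) = 420×44.9/(5.86×8.314) = 387 K.
Polytropic n=1.47: T₂ = T₁(V₁/V₂)^(n−1) = 387×(0.140)^0.47 = 154 K; P₂ = P₁(V₁/V₂)^n = 23.3 kPa.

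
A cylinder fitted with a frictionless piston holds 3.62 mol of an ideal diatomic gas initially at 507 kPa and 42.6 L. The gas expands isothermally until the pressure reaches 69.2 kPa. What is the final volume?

312 L

T₁ = P₁V₁/(nR) = 507×42.6/(3.62×8.314) = 718 K.
Isothermal: T stays 718 K; PV = const ⇒ V₂ = 312 L, P₂ = 69.2 kPa.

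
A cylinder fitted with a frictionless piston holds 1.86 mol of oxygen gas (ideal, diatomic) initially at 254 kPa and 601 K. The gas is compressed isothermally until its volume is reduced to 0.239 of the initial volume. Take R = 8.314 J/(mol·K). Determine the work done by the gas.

-13300 J

V₁ = nRT₁/P₁ = 1.86×8.314×601/254 = 36.6 L.
Isothermal: T stays 601 K; PV = const ⇒ V₂ = 8.75 L, P₂ = 1060 kPa.
W = nRT ln(V₂/V₁) = 1.86×8.314×601×ln(0.239) = -13300 J.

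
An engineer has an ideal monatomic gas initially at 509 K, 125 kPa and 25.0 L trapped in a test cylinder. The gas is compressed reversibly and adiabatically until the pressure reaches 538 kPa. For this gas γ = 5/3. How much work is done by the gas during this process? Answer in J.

-3720 J

n = P₁V₁/(RT₁) = 125×25.0/(8.314×509) = 0.738 mol.
Adiabatic: T₂/T₁ = (P₂/P₁)^((γ−1)/γ) ⇒ T₂ = 509×(4.30)^0.400 = 913 K; V₂ = 10.4 L.
ΔU = nCvΔT = 0.738×12.5×(913−509) = 3720 J.
Q = 0 for an adiabatic process, so W = −ΔU = -3720 J.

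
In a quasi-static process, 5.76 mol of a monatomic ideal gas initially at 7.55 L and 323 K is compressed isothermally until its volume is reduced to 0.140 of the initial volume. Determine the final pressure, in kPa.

14600 kPa

P₁ = nRT₁/V₁ = 5.76×8.314×323/7.55 = 2050 kPa.
Isothermal: T stays 323 K; PV = const ⇒ V₂ = 1.06 L, P₂ = 14600 kPa.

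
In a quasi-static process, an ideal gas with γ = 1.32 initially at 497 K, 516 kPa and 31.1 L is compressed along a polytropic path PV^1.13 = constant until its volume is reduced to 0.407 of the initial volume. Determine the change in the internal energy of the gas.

6220 J

n = P₁V₁/(RT₁) = 516×31.1/(8.314×497) = 3.88 mol.
Polytropic n=1.13: T₂ = T₁(V₁/V₂)^(n−1) = 497×(2.46)^0.13 = 559 K; P₂ = P₁(V₁/V₂)^n = 1420 kPa.
For an ideal gas ΔU = nCvΔT with Cv = R/(γ−1) = 26.0 J/(mol·K).
ΔU = 3.88×26.0×(559−497) = 6220 J.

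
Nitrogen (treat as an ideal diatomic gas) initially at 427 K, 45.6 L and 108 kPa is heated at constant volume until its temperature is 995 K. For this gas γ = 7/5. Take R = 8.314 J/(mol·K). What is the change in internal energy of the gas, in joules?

16400 J

n = P₁V₁/(RT₁) = 108×45.6/(8.314×427) = 1.39 mol.
Isochoric: V stays 45.6 L; P/T = const ⇒ T₂ = 995 K, P₂ = 252 kPa.
For an ideal gas ΔU = nCvΔT with Cv = (5/2)R = 20.8 J/(mol·K).
ΔU = 1.39×20.8×(995−427) = 16400 J.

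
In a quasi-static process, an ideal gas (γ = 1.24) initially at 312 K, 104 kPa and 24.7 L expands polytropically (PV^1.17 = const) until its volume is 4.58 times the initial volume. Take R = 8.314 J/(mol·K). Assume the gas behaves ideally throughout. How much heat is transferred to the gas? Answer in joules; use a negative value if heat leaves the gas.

n = P₁V₁/(RT₁) = 104×24.7/(8.314×312) = 0.990 mol.
Polytropic n=1.17: T₂ = T₁(V₁/V₂)^(n−1) = 312×(0.218)^0.17 = 241 K; P₂ = P₁(V₁/V₂)^n = 17.5 kPa.
W = (P₁V₁−P₂V₂)/(n−1) = (104×24.7−17.5×113)/0.17 = 3440 J.
ΔU = nCvΔT = 0.990×34.6×(241−312) = -2440 J.
Q = ΔU + W = 1000 J.

1000 J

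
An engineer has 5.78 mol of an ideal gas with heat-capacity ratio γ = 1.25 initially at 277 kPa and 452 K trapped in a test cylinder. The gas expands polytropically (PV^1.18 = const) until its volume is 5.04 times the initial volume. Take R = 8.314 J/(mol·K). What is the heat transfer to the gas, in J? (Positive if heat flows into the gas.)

8530 J

V₁ = nRT₁/P₁ = 5.78×8.314×452/277 = 78.4 L.
Polytropic n=1.18: T₂ = T₁(V₁/V₂)^(n−1) = 452×(0.198)^0.18 = 338 K; P₂ = P₁(V₁/V₂)^n = 41.1 kPa.
W = (P₁V₁−P₂V₂)/(n−1) = (277×78.4−41.1×395)/0.18 = 30500 J.
ΔU = nCvΔT = 5.78×33.3×(338−452) = -21900 J.
Q = ΔU + W = 8530 J.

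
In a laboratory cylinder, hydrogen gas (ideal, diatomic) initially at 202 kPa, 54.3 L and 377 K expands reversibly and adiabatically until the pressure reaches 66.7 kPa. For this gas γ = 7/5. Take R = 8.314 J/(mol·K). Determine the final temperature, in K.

Adiabatic: T₂/T₁ = (P₂/P₁)^((γ−1)/γ) ⇒ T₂ = 377×(0.330)^0.286 = 275 K; V₂ = 120 L.

275 K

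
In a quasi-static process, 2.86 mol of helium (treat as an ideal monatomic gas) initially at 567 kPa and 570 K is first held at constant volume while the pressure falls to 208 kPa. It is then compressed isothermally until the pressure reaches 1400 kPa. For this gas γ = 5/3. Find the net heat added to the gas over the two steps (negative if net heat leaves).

-22400 J

V₁ = nRT₁/P₁ = 2.86×8.314×570/567 = 23.9 L.
Step 1 — Isochoric: V stays 23.9 L; P/T = const ⇒ T₂ = 209 K, P₂ = 208 kPa.
W = 0 (no volume change).
ΔU = nCvΔT = 2.86×12.5×(209−570) = -12900 J.
Q = ΔU = -12900 J.
State after step 1: P = 208 kPa, V = 23.9 L, T = 209 K.
Step 2 — Isothermal: T stays 209 K; PV = const ⇒ V₂ = 3.55 L, P₂ = 1400 kPa.
ΔU = 0 (ideal gas, T constant).
W = nRT ln(V₂/V₁) = 2.86×8.314×209×ln(0.149) = -9480 J.
Q = ΔU + W = -9480 J.
Net over both steps: W = -9480 J, Q = -22400 J, ΔU = -12900 J.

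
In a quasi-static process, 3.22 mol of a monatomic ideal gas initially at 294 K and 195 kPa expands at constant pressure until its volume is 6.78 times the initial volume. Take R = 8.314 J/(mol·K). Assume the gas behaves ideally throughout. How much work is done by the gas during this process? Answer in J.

45500 J

V₁ = nRT₁/P₁ = 3.22×8.314×294/195 = 40.4 L.
Isobaric: P stays 195 kPa; V/T = const ⇒ T₂ = 1990 K, V₂ = 274 L.
W = PΔV = 195×(274−40.4) kPa·L = 45500 J.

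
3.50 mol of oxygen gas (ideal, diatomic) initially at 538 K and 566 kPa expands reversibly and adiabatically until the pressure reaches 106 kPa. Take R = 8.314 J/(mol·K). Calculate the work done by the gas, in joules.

V₁ = nRT₁/P₁ = 3.50×8.314×538/566 = 27.7 L.
Adiabatic: T₂/T₁ = (P₂/P₁)^((γ−1)/γ) ⇒ T₂ = 538×(0.187)^0.286 = 333 K; V₂ = 91.5 L.
ΔU = nCvΔT = 3.50×20.8×(333−538) = -14900 J.
Q = 0 for an adiabatic process, so W = −ΔU = 14900 J.

14900 J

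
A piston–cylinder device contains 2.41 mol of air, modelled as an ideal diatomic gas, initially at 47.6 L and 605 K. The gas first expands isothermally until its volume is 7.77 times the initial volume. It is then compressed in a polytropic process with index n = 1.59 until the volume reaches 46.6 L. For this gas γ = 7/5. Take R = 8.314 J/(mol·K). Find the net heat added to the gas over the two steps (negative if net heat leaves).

P₁ = nRT₁/V₁ = 2.41×8.314×605/47.6 = 255 kPa.
Step 1 — Isothermal: T stays 605 K; PV = const ⇒ V₂ = 370 L, P₂ = 32.8 kPa.
ΔU = 0 (ideal gas, T constant).
W = nRT ln(V₂/V₁) = 2.41×8.314×605×ln(7.77) = 24900 J.
Q = ΔU + W = 24900 J.
State after step 1: P = 32.8 kPa, V = 370 L, T = 605 K.
Step 2 — Polytropic n=1.59: T₂ = T₁(V₁/V₂)^(n−1) = 605×(7.94)^0.59 = 2050 K; P₂ = P₁(V₁/V₂)^n = 883 kPa.
W = (P₁V₁−P₂V₂)/(n−1) = (32.8×370−883×46.6)/0.59 = -49200 J.
ΔU = nCvΔT = 2.41×20.8×(2050−605) = 72600 J.
Q = ΔU + W = 23400 J.
Net over both steps: W = -24300 J, Q = 48200 J, ΔU = 72600 J.

48200 J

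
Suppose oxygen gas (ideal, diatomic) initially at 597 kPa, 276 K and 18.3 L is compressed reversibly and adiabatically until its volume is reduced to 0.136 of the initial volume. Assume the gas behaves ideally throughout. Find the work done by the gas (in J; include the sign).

-33400 J

n = P₁V₁/(RT₁) = 597×18.3/(8.314×276) = 4.76 mol.
Adiabatic: TV^(γ−1) = const ⇒ T₂ = 276×(7.35)^0.400 = 613 K; PV^γ = const ⇒ P₂ = 9750 kPa.
ΔU = nCvΔT = 4.76×20.8×(613−276) = 33400 J.
Q = 0 for an adiabatic process, so W = −ΔU = -33400 J.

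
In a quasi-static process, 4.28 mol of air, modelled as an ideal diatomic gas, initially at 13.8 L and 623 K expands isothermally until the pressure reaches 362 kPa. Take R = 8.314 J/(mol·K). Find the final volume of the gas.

P₁ = nRT₁/V₁ = 4.28×8.314×623/13.8 = 1610 kPa.
Isothermal: T stays 623 K; PV = const ⇒ V₂ = 61.2 L, P₂ = 362 kPa.

61.2 L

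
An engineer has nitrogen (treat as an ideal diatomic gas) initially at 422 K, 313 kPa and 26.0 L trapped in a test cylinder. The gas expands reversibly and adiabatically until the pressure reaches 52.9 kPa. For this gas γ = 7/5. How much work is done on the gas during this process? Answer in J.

n = P₁V₁/(RT₁) = 313×26.0/(8.314×422) = 2.32 mol.
Adiabatic: T₂/T₁ = (P₂/P₁)^((γ−1)/γ) ⇒ T₂ = 422×(0.169)^0.286 = 254 K; V₂ = 92.6 L.
ΔU = nCvΔT = 2.32×20.8×(254−422) = -8100 J.
Q = 0 for an adiabatic process, so W = −ΔU = 8100 J.
Work done on the gas = −W_by = -8100 J.

-8100 J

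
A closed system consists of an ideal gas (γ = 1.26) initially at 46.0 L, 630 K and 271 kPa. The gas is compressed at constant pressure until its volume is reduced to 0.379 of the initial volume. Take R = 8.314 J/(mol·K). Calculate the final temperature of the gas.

Isobaric: P stays 271 kPa; V/T = const ⇒ T₂ = 239 K, V₂ = 17.4 L.

239 K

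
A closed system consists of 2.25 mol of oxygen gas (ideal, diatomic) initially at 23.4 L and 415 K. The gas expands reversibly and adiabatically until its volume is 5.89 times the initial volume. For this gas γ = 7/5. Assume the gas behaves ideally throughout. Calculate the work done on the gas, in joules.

P₁ = nRT₁/V₁ = 2.25×8.314×415/23.4 = 332 kPa.
Adiabatic: TV^(γ−1) = const ⇒ T₂ = 415×(0.170)^0.400 = 204 K; PV^γ = const ⇒ P₂ = 27.7 kPa.
ΔU = nCvΔT = 2.25×20.8×(204−415) = -9860 J.
Q = 0 for an adiabatic process, so W = −ΔU = 9860 J.
Work done on the gas = −W_by = -9860 J.

-9860 J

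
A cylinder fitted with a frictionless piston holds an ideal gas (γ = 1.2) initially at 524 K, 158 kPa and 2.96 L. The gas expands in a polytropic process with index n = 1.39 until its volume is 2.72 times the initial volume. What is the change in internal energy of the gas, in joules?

n = P₁V₁/(RT₁) = 158×2.96/(8.314×524) = 0.107 mol.
Polytropic n=1.39: T₂ = T₁(V₁/V₂)^(n−1) = 524×(0.368)^0.39 = 355 K; P₂ = P₁(V₁/V₂)^n = 39.3 kPa.
For an ideal gas ΔU = nCvΔT with Cv = R/(γ−1) = 41.6 J/(mol·K).
ΔU = 0.107×41.6×(355−524) = -756 J.

-756 J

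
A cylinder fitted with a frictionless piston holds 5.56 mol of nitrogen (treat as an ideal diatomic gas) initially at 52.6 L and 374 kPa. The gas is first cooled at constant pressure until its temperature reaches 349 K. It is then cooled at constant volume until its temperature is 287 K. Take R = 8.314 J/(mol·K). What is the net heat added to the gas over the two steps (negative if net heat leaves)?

-19600 J

T₁ = P₁V₁/(nR) = 374×52.6/(5.56×8.314) = 426 K.
Step 1 — Isobaric: P stays 374 kPa; V/T = const ⇒ T₂ = 349 K, V₂ = 43.1 L.
W = PΔV = 374×(43.1−52.6) kPa·L = -3540 J.
ΔU = nCvΔT = 5.56×20.8×(349−426) = -8850 J.
Q = ΔU + W = nCpΔT = -12400 J.
State after step 1: P = 374 kPa, V = 43.1 L, T = 349 K.
Step 2 — Isochoric: V stays 43.1 L; P/T = const ⇒ T₂ = 287 K, P₂ = 308 kPa.
W = 0 (no volume change).
ΔU = nCvΔT = 5.56×20.8×(287−349) = -7170 J.
Q = ΔU = -7170 J.
Net over both steps: W = -3540 J, Q = -19600 J, ΔU = -16000 J.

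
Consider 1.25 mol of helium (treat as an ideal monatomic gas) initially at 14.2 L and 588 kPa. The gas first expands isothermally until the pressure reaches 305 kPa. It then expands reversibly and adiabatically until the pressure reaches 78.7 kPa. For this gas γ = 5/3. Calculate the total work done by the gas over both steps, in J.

T₁ = P₁V₁/(nR) = 588×14.2/(1.25×8.314) = 803 K.
Step 1 — Isothermal: T stays 803 K; PV = const ⇒ V₂ = 27.4 L, P₂ = 305 kPa.
ΔU = 0 (ideal gas, T constant).
W = nRT ln(V₂/V₁) = 1.25×8.314×803×ln(1.93) = 5480 J.
Q = ΔU + W = 5480 J.
State after step 1: P = 305 kPa, V = 27.4 L, T = 803 K.
Step 2 — Adiabatic: T₂/T₁ = (P₂/P₁)^((γ−1)/γ) ⇒ T₂ = 803×(0.258)^0.400 = 467 K; V₂ = 61.7 L.
ΔU = nCvΔT = 1.25×12.5×(467−803) = -5240 J.
Q = 0 for an adiabatic process, so W = −ΔU = 5240 J.
Net over both steps: W = 10700 J, Q = 5480 J, ΔU = -5240 J.

10700 J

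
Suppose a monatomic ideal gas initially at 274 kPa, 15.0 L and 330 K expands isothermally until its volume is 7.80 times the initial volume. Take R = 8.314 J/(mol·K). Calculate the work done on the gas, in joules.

n = P₁V₁/(RT₁) = 274×15.0/(8.314×330) = 1.50 mol.
Isothermal: T stays 330 K; PV = const ⇒ V₂ = 117 L, P₂ = 35.1 kPa.
W = nRT ln(V₂/V₁) = 1.50×8.314×330×ln(7.80) = 8440 J.
Work done on the gas = −W_by = -8440 J.

-8440 J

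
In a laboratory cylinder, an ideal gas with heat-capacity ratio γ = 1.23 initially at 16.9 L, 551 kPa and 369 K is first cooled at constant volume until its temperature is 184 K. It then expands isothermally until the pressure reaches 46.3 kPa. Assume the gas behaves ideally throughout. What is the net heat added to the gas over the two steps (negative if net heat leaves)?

n = P₁V₁/(RT₁) = 551×16.9/(8.314×369) = 3.04 mol.
Step 1 — Isochoric: V stays 16.9 L; P/T = const ⇒ T₂ = 184 K, P₂ = 275 kPa.
W = 0 (no volume change).
ΔU = nCvΔT = 3.04×36.1×(184−369) = -20300 J.
Q = ΔU = -20300 J.
State after step 1: P = 275 kPa, V = 16.9 L, T = 184 K.
Step 2 — Isothermal: T stays 184 K; PV = const ⇒ V₂ = 100 L, P₂ = 46.3 kPa.
ΔU = 0 (ideal gas, T constant).
W = nRT ln(V₂/V₁) = 3.04×8.314×184×ln(5.93) = 8270 J.
Q = ΔU + W = 8270 J.
Net over both steps: W = 8270 J, Q = -12000 J, ΔU = -20300 J.

-12000 J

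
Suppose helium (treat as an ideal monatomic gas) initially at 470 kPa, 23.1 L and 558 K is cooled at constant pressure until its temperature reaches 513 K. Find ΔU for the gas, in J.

n = P₁V₁/(RT₁) = 470×23.1/(8.314×558) = 2.34 mol.
Isobaric: P stays 470 kPa; V/T = const ⇒ T₂ = 513 K, V₂ = 21.2 L.
For an ideal gas ΔU = nCvΔT with Cv = (3/2)R = 12.5 J/(mol·K).
ΔU = 2.34×12.5×(513−558) = -1310 J.

-1310 J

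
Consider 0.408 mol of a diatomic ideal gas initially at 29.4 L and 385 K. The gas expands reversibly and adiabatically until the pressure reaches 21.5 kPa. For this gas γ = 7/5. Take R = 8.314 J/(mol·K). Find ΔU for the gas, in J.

-611 J

P₁ = nRT₁/V₁ = 0.408×8.314×385/29.4 = 44.4 kPa.
Adiabatic: T₂/T₁ = (P₂/P₁)^((γ−1)/γ) ⇒ T₂ = 385×(0.484)^0.286 = 313 K; V₂ = 49.4 L.
For an ideal gas ΔU = nCvΔT with Cv = (5/2)R = 20.8 J/(mol·K).
ΔU = 0.408×20.8×(313−385) = -611 J.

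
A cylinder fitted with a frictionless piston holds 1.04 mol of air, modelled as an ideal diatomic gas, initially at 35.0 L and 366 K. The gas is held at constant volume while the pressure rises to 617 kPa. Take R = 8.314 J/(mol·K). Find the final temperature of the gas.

2500 K

P₁ = nRT₁/V₁ = 1.04×8.314×366/35.0 = 90.4 kPa.
Isochoric: V stays 35.0 L; P/T = const ⇒ T₂ = 2500 K, P₂ = 617 kPa.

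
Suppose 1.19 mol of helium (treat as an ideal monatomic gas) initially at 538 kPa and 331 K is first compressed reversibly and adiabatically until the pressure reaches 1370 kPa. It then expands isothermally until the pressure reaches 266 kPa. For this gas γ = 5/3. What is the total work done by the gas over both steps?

V₁ = nRT₁/P₁ = 1.19×8.314×331/538 = 6.09 L.
Step 1 — Adiabatic: T₂/T₁ = (P₂/P₁)^((γ−1)/γ) ⇒ T₂ = 331×(2.55)^0.400 = 481 K; V₂ = 3.47 L.
ΔU = nCvΔT = 1.19×12.5×(481−331) = 2230 J.
Q = 0 for an adiabatic process, so W = −ΔU = -2230 J.
State after step 1: P = 1370 kPa, V = 3.47 L, T = 481 K.
Step 2 — Isothermal: T stays 481 K; PV = const ⇒ V₂ = 17.9 L, P₂ = 266 kPa.
ΔU = 0 (ideal gas, T constant).
W = nRT ln(V₂/V₁) = 1.19×8.314×481×ln(5.15) = 7800 J.
Q = ΔU + W = 7800 J.
Net over both steps: W = 5570 J, Q = 7800 J, ΔU = 2230 J.

5570 J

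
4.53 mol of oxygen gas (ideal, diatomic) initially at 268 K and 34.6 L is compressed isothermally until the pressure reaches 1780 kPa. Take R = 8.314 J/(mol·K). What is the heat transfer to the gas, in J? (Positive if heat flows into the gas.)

P₁ = nRT₁/V₁ = 4.53×8.314×268/34.6 = 292 kPa.
Isothermal: T stays 268 K; PV = const ⇒ V₂ = 5.67 L, P₂ = 1780 kPa.
ΔU = 0 (ideal gas, T constant).
W = nRT ln(V₂/V₁) = 4.53×8.314×268×ln(0.164) = -18300 J.
Q = ΔU + W = -18300 J.

-18300 J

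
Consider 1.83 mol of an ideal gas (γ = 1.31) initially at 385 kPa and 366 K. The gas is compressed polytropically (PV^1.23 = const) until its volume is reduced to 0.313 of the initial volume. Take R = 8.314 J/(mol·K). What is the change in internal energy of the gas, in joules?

V₁ = nRT₁/P₁ = 1.83×8.314×366/385 = 14.5 L.
Polytropic n=1.23: T₂ = T₁(V₁/V₂)^(n−1) = 366×(3.19)^0.23 = 478 K; P₂ = P₁(V₁/V₂)^n = 1610 kPa.
For an ideal gas ΔU = nCvΔT with Cv = R/(γ−1) = 26.8 J/(mol·K).
ΔU = 1.83×26.8×(478−366) = 5500 J.

5500 J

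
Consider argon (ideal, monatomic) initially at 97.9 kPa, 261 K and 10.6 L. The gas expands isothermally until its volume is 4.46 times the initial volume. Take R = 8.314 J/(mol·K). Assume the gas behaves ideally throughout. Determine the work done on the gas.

n = P₁V₁/(RT₁) = 97.9×10.6/(8.314×261) = 0.478 mol.
Isothermal: T stays 261 K; PV = const ⇒ V₂ = 47.3 L, P₂ = 22.0 kPa.
W = nRT ln(V₂/V₁) = 0.478×8.314×261×ln(4.46) = 1550 J.
Work done on the gas = −W_by = -1550 J.

-1550 J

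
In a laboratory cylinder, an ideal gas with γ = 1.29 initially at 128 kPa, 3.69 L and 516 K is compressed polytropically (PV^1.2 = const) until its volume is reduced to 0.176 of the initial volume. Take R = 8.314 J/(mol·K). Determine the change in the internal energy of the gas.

677 J

n = P₁V₁/(RT₁) = 128×3.69/(8.314×516) = 0.110 mol.
Polytropic n=1.2: T₂ = T₁(V₁/V₂)^(n−1) = 516×(5.68)^0.20 = 730 K; P₂ = P₁(V₁/V₂)^n = 1030 kPa.
For an ideal gas ΔU = nCvΔT with Cv = R/(γ−1) = 28.7 J/(mol·K).
ΔU = 0.110×28.7×(730−516) = 677 J.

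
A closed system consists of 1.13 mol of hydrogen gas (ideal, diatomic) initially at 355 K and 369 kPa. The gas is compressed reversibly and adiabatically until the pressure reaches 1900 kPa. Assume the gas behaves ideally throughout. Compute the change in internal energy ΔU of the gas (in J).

V₁ = nRT₁/P₁ = 1.13×8.314×355/369 = 9.04 L.
Adiabatic: T₂/T₁ = (P₂/P₁)^((γ−1)/γ) ⇒ T₂ = 355×(5.15)^0.286 = 567 K; V₂ = 2.80 L.
For an ideal gas ΔU = nCvΔT with Cv = (5/2)R = 20.8 J/(mol·K).
ΔU = 1.13×20.8×(567−355) = 4980 J.

4980 J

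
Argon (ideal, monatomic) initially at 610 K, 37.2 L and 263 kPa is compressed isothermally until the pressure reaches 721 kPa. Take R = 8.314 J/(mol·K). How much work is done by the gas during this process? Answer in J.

-9870 J

n = P₁V₁/(RT₁) = 263×37.2/(8.314×610) = 1.93 mol.
Isothermal: T stays 610 K; PV = const ⇒ V₂ = 13.6 L, P₂ = 721 kPa.
W = nRT ln(V₂/V₁) = 1.93×8.314×610×ln(0.365) = -9870 J.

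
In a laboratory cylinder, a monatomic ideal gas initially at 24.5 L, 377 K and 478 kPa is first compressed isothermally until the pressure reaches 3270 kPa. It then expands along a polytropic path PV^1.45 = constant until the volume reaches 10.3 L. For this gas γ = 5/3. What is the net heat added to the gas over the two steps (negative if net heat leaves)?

n = P₁V₁/(RT₁) = 478×24.5/(8.314×377) = 3.74 mol.
Step 1 — Isothermal: T stays 377 K; PV = const ⇒ V₂ = 3.58 L, P₂ = 3270 kPa.
ΔU = 0 (ideal gas, T constant).
W = nRT ln(V₂/V₁) = 3.74×8.314×377×ln(0.146) = -22500 J.
Q = ΔU + W = -22500 J.
State after step 1: P = 3270 kPa, V = 3.58 L, T = 377 K.
Step 2 — Polytropic n=1.45: T₂ = T₁(V₁/V₂)^(n−1) = 377×(0.348)^0.45 = 234 K; P₂ = P₁(V₁/V₂)^n = 707 kPa.
W = (P₁V₁−P₂V₂)/(n−1) = (3270×3.58−707×10.3)/0.45 = 9850 J.
ΔU = nCvΔT = 3.74×12.5×(234−377) = -6650 J.
Q = ΔU + W = 3200 J.
Net over both steps: W = -12700 J, Q = -19300 J, ΔU = -6650 J.

-19300 J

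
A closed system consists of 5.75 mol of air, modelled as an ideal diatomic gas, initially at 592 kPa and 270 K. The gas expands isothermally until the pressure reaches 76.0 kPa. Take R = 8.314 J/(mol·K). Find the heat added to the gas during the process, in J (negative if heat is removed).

26500 J

V₁ = nRT₁/P₁ = 5.75×8.314×270/592 = 21.8 L.
Isothermal: T stays 270 K; PV = const ⇒ V₂ = 170 L, P₂ = 76.0 kPa.
ΔU = 0 (ideal gas, T constant).
W = nRT ln(V₂/V₁) = 5.75×8.314×270×ln(7.79) = 26500 J.
Q = ΔU + W = 26500 J.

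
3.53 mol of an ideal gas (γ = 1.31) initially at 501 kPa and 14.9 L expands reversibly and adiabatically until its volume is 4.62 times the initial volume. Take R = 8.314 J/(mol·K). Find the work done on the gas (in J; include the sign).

T₁ = P₁V₁/(nR) = 501×14.9/(3.53×8.314) = 254 K.
Adiabatic: TV^(γ−1) = const ⇒ T₂ = 254×(0.216)^0.310 = 158 K; PV^γ = const ⇒ P₂ = 67.5 kPa.
ΔU = nCvΔT = 3.53×26.8×(158−254) = -9100 J.
Q = 0 for an adiabatic process, so W = −ΔU = 9100 J.
Work done on the gas = −W_by = -9100 J.

-9100 J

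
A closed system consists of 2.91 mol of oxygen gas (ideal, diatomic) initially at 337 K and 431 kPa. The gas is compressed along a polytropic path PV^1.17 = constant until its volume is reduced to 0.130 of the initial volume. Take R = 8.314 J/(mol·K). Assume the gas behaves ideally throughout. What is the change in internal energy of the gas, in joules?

8450 J

V₁ = nRT₁/P₁ = 2.91×8.314×337/431 = 18.9 L.
Polytropic n=1.17: T₂ = T₁(V₁/V₂)^(n−1) = 337×(7.69)^0.17 = 477 K; P₂ = P₁(V₁/V₂)^n = 4690 kPa.
For an ideal gas ΔU = nCvΔT with Cv = (5/2)R = 20.8 J/(mol·K).
ΔU = 2.91×20.8×(477−337) = 8450 J.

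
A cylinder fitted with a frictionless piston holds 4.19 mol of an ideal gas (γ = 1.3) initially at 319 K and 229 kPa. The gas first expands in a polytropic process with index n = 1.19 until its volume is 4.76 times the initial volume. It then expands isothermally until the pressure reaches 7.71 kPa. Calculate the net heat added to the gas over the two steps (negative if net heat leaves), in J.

V₁ = nRT₁/P₁ = 4.19×8.314×319/229 = 48.5 L.
Step 1 — Polytropic n=1.19: T₂ = T₁(V₁/V₂)^(n−1) = 319×(0.210)^0.19 = 237 K; P₂ = P₁(V₁/V₂)^n = 35.8 kPa.
W = (P₁V₁−P₂V₂)/(n−1) = (229×48.5−35.8×231)/0.19 = 15000 J.
ΔU = nCvΔT = 4.19×27.7×(237−319) = -9500 J.
Q = ΔU + W = 5500 J.
State after step 1: P = 35.8 kPa, V = 231 L, T = 237 K.
Step 2 — Isothermal: T stays 237 K; PV = const ⇒ V₂ = 1070 L, P₂ = 7.71 kPa.
ΔU = 0 (ideal gas, T constant).
W = nRT ln(V₂/V₁) = 4.19×8.314×237×ln(4.64) = 12700 J.
Q = ΔU + W = 12700 J.
Net over both steps: W = 27700 J, Q = 18200 J, ΔU = -9500 J.

18200 J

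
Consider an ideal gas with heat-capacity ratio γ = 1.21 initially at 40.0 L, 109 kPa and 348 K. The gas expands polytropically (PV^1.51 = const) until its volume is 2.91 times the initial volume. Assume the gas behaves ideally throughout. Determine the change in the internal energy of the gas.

-8720 J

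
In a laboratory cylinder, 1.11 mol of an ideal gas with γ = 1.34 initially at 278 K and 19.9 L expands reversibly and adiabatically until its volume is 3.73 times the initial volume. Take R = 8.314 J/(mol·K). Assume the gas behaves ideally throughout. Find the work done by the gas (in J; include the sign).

2720 J

P₁ = nRT₁/V₁ = 1.11×8.314×278/19.9 = 129 kPa.
Adiabatic: TV^(γ−1) = const ⇒ T₂ = 278×(0.268)^0.340 = 178 K; PV^γ = const ⇒ P₂ = 22.1 kPa.
ΔU = nCvΔT = 1.11×24.5×(178−278) = -2720 J.
Q = 0 for an adiabatic process, so W = −ΔU = 2720 J.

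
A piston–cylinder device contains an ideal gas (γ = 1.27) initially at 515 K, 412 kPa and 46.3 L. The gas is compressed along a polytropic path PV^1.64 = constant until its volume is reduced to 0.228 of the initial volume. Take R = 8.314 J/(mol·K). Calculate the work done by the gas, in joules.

n = P₁V₁/(RT₁) = 412×46.3/(8.314×515) = 4.46 mol.
Polytropic n=1.64: T₂ = T₁(V₁/V₂)^(n−1) = 515×(4.39)^0.64 = 1330 K; P₂ = P₁(V₁/V₂)^n = 4650 kPa.
W = (P₁V₁−P₂V₂)/(n−1) = (412×46.3−4650×10.6)/0.64 = -47000 J.

-47000 J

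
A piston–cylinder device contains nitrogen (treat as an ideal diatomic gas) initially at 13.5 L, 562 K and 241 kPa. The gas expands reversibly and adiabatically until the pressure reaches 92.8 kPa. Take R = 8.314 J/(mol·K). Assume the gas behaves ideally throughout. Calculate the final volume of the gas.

Adiabatic: T₂/T₁ = (P₂/P₁)^((γ−1)/γ) ⇒ T₂ = 562×(0.385)^0.286 = 428 K; V₂ = 26.7 L.

26.7 L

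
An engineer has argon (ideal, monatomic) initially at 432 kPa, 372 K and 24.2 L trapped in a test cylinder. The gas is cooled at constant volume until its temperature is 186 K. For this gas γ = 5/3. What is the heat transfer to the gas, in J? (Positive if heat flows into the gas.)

n = P₁V₁/(RT₁) = 432×24.2/(8.314×372) = 3.38 mol.
Isochoric: V stays 24.2 L; P/T = const ⇒ T₂ = 186 K, P₂ = 216 kPa.
W = 0 (no volume change).
ΔU = nCvΔT = 3.38×12.5×(186−372) = -7840 J.
Q = ΔU = -7840 J.

-7840 J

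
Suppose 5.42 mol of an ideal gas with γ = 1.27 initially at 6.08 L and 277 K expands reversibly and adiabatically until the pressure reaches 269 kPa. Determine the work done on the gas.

P₁ = nRT₁/V₁ = 5.42×8.314×277/6.08 = 2050 kPa.
Adiabatic: T₂/T₁ = (P₂/P₁)^((γ−1)/γ) ⇒ T₂ = 277×(0.131)^0.213 = 180 K; V₂ = 30.1 L.
ΔU = nCvΔT = 5.42×30.8×(180−277) = -16200 J.
Q = 0 for an adiabatic process, so W = −ΔU = 16200 J.
Work done on the gas = −W_by = -16200 J.

-16200 J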